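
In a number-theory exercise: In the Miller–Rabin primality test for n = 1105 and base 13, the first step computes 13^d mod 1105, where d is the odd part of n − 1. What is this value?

n − 1 = 1104 = 2^4 · 69, so s = 4 and d = 69.
13^69 mod 1105 = 13.

13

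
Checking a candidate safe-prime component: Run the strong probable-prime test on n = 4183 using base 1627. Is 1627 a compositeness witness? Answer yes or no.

n − 1 = 4182 = 2^1 · 2091, so s = 1 and d = 2091.
Repeated squaring mod 4183: 1627^1 ≡ 1627, 1627^2 ≡ 3473, 1627^4 ≡ 2140, 1627^8 ≡ 3398, 1627^16 ≡ 1324, 1627^32 ≡ 299, 1627^64 ≡ 1558, 1627^128 ≡ 1224, 1627^256 ≡ 662, 1627^512 ≡ 3212, 1627^1024 ≡ 1666, 1627^2048 ≡ 2227.
2091 = 2048 + 32 + 8 + 2 + 1, so 1627^2091 ≡ 2227·299·3398·3473·1627 ≡ 1805 (mod 4183).
x_0 = 1627^2091 mod 4183 = 1805.
x_0 ∉ {1, 4182} and s = 1, so 1627 is a Miller–Rabin witness and 4183 is composite.

yes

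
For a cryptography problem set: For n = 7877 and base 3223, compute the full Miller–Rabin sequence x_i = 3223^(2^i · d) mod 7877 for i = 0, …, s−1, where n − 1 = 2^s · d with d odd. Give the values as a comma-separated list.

320, 7876

n − 1 = 7876 = 2^2 · 1969, so s = 2 and d = 1969.
x_0 = 3223^1969 mod 7877 = 320.
x_1 = 320^2 mod 7877 = 7876.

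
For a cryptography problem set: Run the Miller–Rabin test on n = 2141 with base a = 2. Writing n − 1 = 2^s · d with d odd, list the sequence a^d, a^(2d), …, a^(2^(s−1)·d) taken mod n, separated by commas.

n − 1 = 2140 = 2^2 · 535, so s = 2 and d = 535.
x_0 = 2^535 mod 2141 = 419.
x_1 = 419^2 mod 2141 = 2140.

419, 2140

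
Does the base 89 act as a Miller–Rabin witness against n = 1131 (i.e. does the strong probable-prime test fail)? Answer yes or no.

n − 1 = 1130 = 2^1 · 565, so s = 1 and d = 565.
x_0 = 89^565 mod 1131 = 206.
x_0 ∉ {1, 1130} and s = 1, so 89 is a Miller–Rabin witness and 1131 is composite.

yes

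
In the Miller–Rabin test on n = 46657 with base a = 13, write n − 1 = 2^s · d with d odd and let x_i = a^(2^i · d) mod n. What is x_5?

n − 1 = 46656 = 2^6 · 729, so s = 6 and d = 729.
x_0 = 13^729 mod 46657 = 35230.
x_1 = 35230^2 mod 46657 = 30043.
x_2 = 30043^2 mod 46657 = 2184.
x_3 = 2184^2 mod 46657 = 10842.
x_4 = 10842^2 mod 46657 = 19981.
x_5 = 19981^2 mod 46657 = 43069.

43069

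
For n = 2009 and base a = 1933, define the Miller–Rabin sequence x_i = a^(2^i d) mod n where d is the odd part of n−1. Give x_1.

n − 1 = 2008 = 2^3 · 251, so s = 3 and d = 251.
x_0 = 1933^251 mod 2009 = 274.
x_1 = 274^2 mod 2009 = 743.

743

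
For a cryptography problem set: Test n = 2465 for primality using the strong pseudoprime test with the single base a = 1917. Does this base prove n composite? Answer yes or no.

n − 1 = 2464 = 2^5 · 77, so s = 5 and d = 77.
Repeated squaring mod 2465: 1917^1 ≡ 1917, 1917^2 ≡ 2039, 1917^4 ≡ 1531, 1917^8 ≡ 2211, 1917^16 ≡ 426, 1917^32 ≡ 1531, 1917^64 ≡ 2211.
77 = 64 + 8 + 4 + 1, so 1917^77 ≡ 2211·2211·1531·1917 ≡ 1322 (mod 2465).
x_0 = 1917^77 mod 2465 = 1322.
x_0 is neither 1 nor 2464, so continue squaring.
x_1 = 1322^2 mod 2465 = 2464.
x_1 ≡ −1, so 1917 is not a witness.

no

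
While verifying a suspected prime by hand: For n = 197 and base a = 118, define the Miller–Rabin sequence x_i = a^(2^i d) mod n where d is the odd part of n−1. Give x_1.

196

n − 1 = 196 = 2^2 · 49, so s = 2 and d = 49.
x_0 = 118^49 mod 197 = 183.
x_1 = 183^2 mod 197 = 196.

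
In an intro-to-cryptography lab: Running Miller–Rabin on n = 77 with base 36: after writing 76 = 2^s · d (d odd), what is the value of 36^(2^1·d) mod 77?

71

n − 1 = 76 = 2^2 · 19, so s = 2 and d = 19.
x_0 = 36^19 mod 77 = 15.
x_1 = 15^2 mod 77 = 71.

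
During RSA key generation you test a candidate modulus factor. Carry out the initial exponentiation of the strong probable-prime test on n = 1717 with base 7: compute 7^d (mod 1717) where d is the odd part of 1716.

n − 1 = 1716 = 2^2 · 429, so s = 2 and d = 429.
7^429 mod 1717 = 1689.

1689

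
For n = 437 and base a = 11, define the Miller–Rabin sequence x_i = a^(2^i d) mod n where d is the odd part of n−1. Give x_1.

n − 1 = 436 = 2^2 · 109, so s = 2 and d = 109.
x_0 = 11^109 mod 437 = 182.
x_1 = 182^2 mod 437 = 349.

349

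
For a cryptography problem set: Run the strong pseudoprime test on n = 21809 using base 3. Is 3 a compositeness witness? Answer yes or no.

n − 1 = 21808 = 2^4 · 1363, so s = 4 and d = 1363.
x_0 = 3^1363 mod 21809 = 16239.
x_0 is neither 1 nor 21808, so continue squaring.
x_1 = 16239^2 mod 21809 = 12502.
x_2 = 12502^2 mod 21809 = 16710.
x_3 = 16710^2 mod 21809 = 3473.
Reached i = s−1 = 3 without hitting −1: 3 is a Miller–Rabin witness and 21809 is composite.

yes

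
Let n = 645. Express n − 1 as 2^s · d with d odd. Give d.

Halving: 644 → 322 → 161; 161 is odd.
So 644 = 2^2 · 161.

161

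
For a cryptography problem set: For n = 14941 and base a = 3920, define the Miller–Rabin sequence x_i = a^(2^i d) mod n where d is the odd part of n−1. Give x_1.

n − 1 = 14940 = 2^2 · 3735, so s = 2 and d = 3735.
Repeated squaring mod 14941: 3920^1 ≡ 3920, 3920^2 ≡ 7052, 3920^4 ≡ 7056, 3920^8 ≡ 3724, 3920^16 ≡ 2928, 3920^32 ≡ 11991, 3920^64 ≡ 6838, 3920^128 ≡ 7855, 3920^256 ≡ 9636, 3920^512 ≡ 9122, 3920^1024 ≡ 4455, 3920^2048 ≡ 5377.
3735 = 2048 + 1024 + 512 + 128 + 16 + 4 + 2 + 1, so 3920^3735 ≡ 5377·4455·9122·7855·2928·7056·7052·3920 ≡ 9693 (mod 14941).
x_0 = 9693.
x_1 = 9693^2 mod 14941 = 5241.

5241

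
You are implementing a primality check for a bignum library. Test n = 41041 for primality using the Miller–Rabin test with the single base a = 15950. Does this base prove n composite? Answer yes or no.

yes

n − 1 = 41040 = 2^4 · 2565, so s = 4 and d = 2565.
By repeated squaring, 15950^2565 ≡ 21813 (mod 41041).
x_0 = 15950^2565 mod 41041 = 21813.
x_0 is neither 1 nor 41040, so continue squaring.
x_1 = 21813^2 mod 41041 = 18656.
x_2 = 18656^2 mod 41041 = 18656.
x_3 = 18656^2 mod 41041 = 18656.
Reached i = s−1 = 3 without hitting −1: 15950 is a Miller–Rabin witness and 41041 is composite.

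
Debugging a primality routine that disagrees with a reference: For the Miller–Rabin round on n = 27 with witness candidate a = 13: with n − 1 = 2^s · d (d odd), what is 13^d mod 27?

n − 1 = 26 = 2^1 · 13, so s = 1 and d = 13.
Repeated squaring mod 27: 13^1 ≡ 13, 13^2 ≡ 7, 13^4 ≡ 22, 13^8 ≡ 25.
13 = 8 + 4 + 1, so 13^13 ≡ 25·22·13 ≡ 22 (mod 27).

22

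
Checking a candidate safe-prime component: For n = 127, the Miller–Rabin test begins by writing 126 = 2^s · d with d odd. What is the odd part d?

Halving: 126 → 63; 63 is odd.
So 126 = 2^1 · 63.

63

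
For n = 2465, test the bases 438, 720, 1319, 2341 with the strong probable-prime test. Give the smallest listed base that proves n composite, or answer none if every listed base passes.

720

n − 1 = 2464 = 2^5 · 77, so s = 5 and d = 77.
Base 438: x_0 = 438^77 mod 2465 = 2308. x_0 is neither 1 nor 2464, so continue squaring. x_1 = 2308^2 mod 2465 = 2464. x_1 ≡ −1, so 438 is not a witness.
Base 720: x_0 = 720^77 mod 2465 = 1625. x_0 is neither 1 nor 2464, so continue squaring. x_1 = 1625^2 mod 2465 = 610. x_2 = 610^2 mod 2465 = 2350. x_3 = 2350^2 mod 2465 = 900. x_4 = 900^2 mod 2465 = 1480. Reached i = s−1 = 4 without hitting −1: 720 is a Miller–Rabin witness and 2465 is composite.
Base 1319: x_0 = 1319^77 mod 2465 = 249. x_0 is neither 1 nor 2464, so continue squaring. x_1 = 249^2 mod 2465 = 376. x_2 = 376^2 mod 2465 = 871. x_3 = 871^2 mod 2465 = 1886. x_4 = 1886^2 mod 2465 = 1. x_4 = 1 but x_3 ≠ ±1, a nontrivial square root of 1 — 1319 is a witness and 2465 is composite.
Base 2341: x_0 = 2341^77 mod 2465 = 626. x_0 is neither 1 nor 2464, so continue squaring. x_1 = 626^2 mod 2465 = 2406. x_2 = 2406^2 mod 2465 = 1016. x_3 = 1016^2 mod 2465 = 1886. x_4 = 1886^2 mod 2465 = 1. x_4 = 1 but x_3 ≠ ±1, a nontrivial square root of 1 — 2341 is a witness and 2465 is composite.
The smallest witness among the given bases is 720.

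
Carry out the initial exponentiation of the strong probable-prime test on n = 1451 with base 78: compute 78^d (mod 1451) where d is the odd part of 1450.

1

n − 1 = 1450 = 2^1 · 725, so s = 1 and d = 725.
Repeated squaring mod 1451: 78^1 ≡ 78, 78^2 ≡ 280, 78^4 ≡ 46, 78^8 ≡ 665, 78^16 ≡ 1121, 78^32 ≡ 75, 78^64 ≡ 1272, 78^128 ≡ 119, 78^256 ≡ 1102, 78^512 ≡ 1368.
725 = 512 + 128 + 64 + 16 + 4 + 1, so 78^725 ≡ 1368·119·1272·1121·46·78 ≡ 1 (mod 1451).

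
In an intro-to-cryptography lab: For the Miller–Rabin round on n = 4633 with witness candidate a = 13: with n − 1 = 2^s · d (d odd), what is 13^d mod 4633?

n − 1 = 4632 = 2^3 · 579, so s = 3 and d = 579.
Repeated squaring mod 4633: 13^1 ≡ 13, 13^2 ≡ 169, 13^4 ≡ 763, 13^8 ≡ 3044, 13^16 ≡ 4569, 13^32 ≡ 4096, 13^64 ≡ 1123, 13^128 ≡ 953, 13^256 ≡ 141, 13^512 ≡ 1349.
579 = 512 + 64 + 2 + 1, so 13^579 ≡ 1349·1123·169·13 ≡ 3015 (mod 4633).

3015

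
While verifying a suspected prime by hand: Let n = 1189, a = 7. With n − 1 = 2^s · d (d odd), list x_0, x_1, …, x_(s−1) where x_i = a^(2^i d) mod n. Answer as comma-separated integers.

n − 1 = 1188 = 2^2 · 297, so s = 2 and d = 297.
x_0 = 7^297 mod 1189 = 604.
x_1 = 604^2 mod 1189 = 982.

604, 982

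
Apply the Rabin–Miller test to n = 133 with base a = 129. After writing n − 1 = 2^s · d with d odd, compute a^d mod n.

n − 1 = 132 = 2^2 · 33, so s = 2 and d = 33.
129^33 mod 133 = 27.

27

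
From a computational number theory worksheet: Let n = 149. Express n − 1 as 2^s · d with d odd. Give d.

Halving: 148 → 74 → 37; 37 is odd.
So 148 = 2^2 · 37.

37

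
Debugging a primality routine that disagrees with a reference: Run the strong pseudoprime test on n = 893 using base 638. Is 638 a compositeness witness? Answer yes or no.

yes

n − 1 = 892 = 2^2 · 223, so s = 2 and d = 223.
Repeated squaring mod 893: 638^1 ≡ 638, 638^2 ≡ 729, 638^4 ≡ 106, 638^8 ≡ 520, 638^16 ≡ 714, 638^32 ≡ 786, 638^64 ≡ 733, 638^128 ≡ 596.
223 = 128 + 64 + 16 + 8 + 4 + 2 + 1, so 638^223 ≡ 596·733·714·520·106·729·638 ≡ 714 (mod 893).
x_0 = 638^223 mod 893 = 714.
x_0 is neither 1 nor 892, so continue squaring.
x_1 = 714^2 mod 893 = 786.
Reached i = s−1 = 1 without hitting −1: 638 is a Miller–Rabin witness and 893 is composite.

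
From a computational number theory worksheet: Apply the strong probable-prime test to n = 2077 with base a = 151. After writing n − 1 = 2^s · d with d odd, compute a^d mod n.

643

n − 1 = 2076 = 2^2 · 519, so s = 2 and d = 519.
151^519 mod 2077 = 643.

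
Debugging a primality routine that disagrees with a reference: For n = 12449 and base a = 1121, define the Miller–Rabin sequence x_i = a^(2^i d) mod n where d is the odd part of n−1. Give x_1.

n − 1 = 12448 = 2^5 · 389, so s = 5 and d = 389.
By repeated squaring, 1121^389 ≡ 8909 (mod 12449).
x_0 = 8909.
x_1 = 8909^2 mod 12449 = 7906.

7906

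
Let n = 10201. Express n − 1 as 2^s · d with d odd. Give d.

1275

Halving: 10200 → 5100 → 2550 → 1275; 1275 is odd.
So 10200 = 2^3 · 1275.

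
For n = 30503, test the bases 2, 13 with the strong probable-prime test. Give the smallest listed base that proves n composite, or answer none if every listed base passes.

2

n − 1 = 30502 = 2^1 · 15251, so s = 1 and d = 15251.
Base 2: x_0 = 2^15251 mod 30503 = 17206. x_0 ∉ {1, 30502} and s = 1, so 2 is a Miller–Rabin witness and 30503 is composite.
Base 13: x_0 = 13^15251 mod 30503 = 6646. x_0 ∉ {1, 30502} and s = 1, so 13 is a Miller–Rabin witness and 30503 is composite.
The smallest witness among the given bases is 2.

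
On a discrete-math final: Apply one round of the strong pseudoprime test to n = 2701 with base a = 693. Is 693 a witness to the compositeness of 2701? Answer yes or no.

no

n − 1 = 2700 = 2^2 · 675, so s = 2 and d = 675.
Repeated squaring mod 2701: 693^1 ≡ 693, 693^2 ≡ 2172, 693^4 ≡ 1638, 693^8 ≡ 951, 693^16 ≡ 2267, 693^32 ≡ 1987, 693^64 ≡ 2008, 693^128 ≡ 2172, 693^256 ≡ 1638, 693^512 ≡ 951.
675 = 512 + 128 + 32 + 2 + 1, so 693^675 ≡ 951·2172·1987·2172·693 ≡ 2700 (mod 2701).
x_0 = 693^675 mod 2701 = 2700.
x_0 = 2700 ≡ −1, so 693 is not a witness.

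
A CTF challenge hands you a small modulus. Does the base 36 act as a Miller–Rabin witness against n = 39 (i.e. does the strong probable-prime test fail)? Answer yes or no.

yes

n − 1 = 38 = 2^1 · 19, so s = 1 and d = 19.
x_0 = 36^19 mod 39 = 36.
x_0 ∉ {1, 38} and s = 1, so 36 is a Miller–Rabin witness and 39 is composite.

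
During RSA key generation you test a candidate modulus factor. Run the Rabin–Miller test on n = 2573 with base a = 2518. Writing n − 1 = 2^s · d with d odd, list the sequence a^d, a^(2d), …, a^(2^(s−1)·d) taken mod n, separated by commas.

n − 1 = 2572 = 2^2 · 643, so s = 2 and d = 643.
x_0 = 2518^643 mod 2573 = 391.
x_1 = 391^2 mod 2573 = 1074.

391, 1074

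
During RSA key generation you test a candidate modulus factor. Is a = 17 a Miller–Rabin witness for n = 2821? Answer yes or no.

n − 1 = 2820 = 2^2 · 705, so s = 2 and d = 705.
x_0 = 17^705 mod 2821 = 2820.
x_0 = 2820 ≡ −1, so 17 is not a witness.

no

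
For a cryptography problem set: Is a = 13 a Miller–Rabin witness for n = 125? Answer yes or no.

n − 1 = 124 = 2^2 · 31, so s = 2 and d = 31.
x_0 = 13^31 mod 125 = 12.
x_0 is neither 1 nor 124, so continue squaring.
x_1 = 12^2 mod 125 = 19.
Reached i = s−1 = 1 without hitting −1: 13 is a Miller–Rabin witness and 125 is composite.

yes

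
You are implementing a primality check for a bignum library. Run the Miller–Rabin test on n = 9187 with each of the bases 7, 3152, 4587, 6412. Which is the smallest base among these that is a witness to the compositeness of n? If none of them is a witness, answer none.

none

n − 1 = 9186 = 2^1 · 4593, so s = 1 and d = 4593.
Base 7: x_0 = 7^4593 mod 9187 = 1. x_0 = 1, so 7 is not a witness.
Base 3152: x_0 = 3152^4593 mod 9187 = 9186. x_0 = 9186 ≡ −1, so 3152 is not a witness.
Base 4587: x_0 = 4587^4593 mod 9187 = 1. x_0 = 1, so 4587 is not a witness.
Base 6412: x_0 = 6412^4593 mod 9187 = 1. x_0 = 1, so 6412 is not a witness.
No listed base is a witness for 9187.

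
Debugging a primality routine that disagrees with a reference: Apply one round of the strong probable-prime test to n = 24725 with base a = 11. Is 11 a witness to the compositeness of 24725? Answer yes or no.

n − 1 = 24724 = 2^2 · 6181, so s = 2 and d = 6181.
x_0 = 11^6181 mod 24725 = 3011.
x_0 is neither 1 nor 24724, so continue squaring.
x_1 = 3011^2 mod 24725 = 16771.
Reached i = s−1 = 1 without hitting −1: 11 is a Miller–Rabin witness and 24725 is composite.

yes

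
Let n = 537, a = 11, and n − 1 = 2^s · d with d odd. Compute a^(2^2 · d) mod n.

n − 1 = 536 = 2^3 · 67, so s = 3 and d = 67.
x_0 = 11^67 mod 537 = 26.
x_1 = 26^2 mod 537 = 139.
x_2 = 139^2 mod 537 = 526.

526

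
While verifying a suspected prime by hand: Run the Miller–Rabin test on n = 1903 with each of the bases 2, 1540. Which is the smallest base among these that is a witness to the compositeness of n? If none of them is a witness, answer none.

n − 1 = 1902 = 2^1 · 951, so s = 1 and d = 951.
Base 2: x_0 = 2^951 mod 1903 = 1179. x_0 ∉ {1, 1902} and s = 1, so 2 is a Miller–Rabin witness and 1903 is composite.
Base 1540: x_0 = 1540^951 mod 1903 = 1430. x_0 ∉ {1, 1902} and s = 1, so 1540 is a Miller–Rabin witness and 1903 is composite.
The smallest witness among the given bases is 2.

2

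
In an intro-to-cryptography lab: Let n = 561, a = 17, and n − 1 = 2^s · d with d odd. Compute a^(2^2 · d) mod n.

n − 1 = 560 = 2^4 · 35, so s = 4 and d = 35.
Repeated squaring mod 561: 17^1 ≡ 17, 17^2 ≡ 289, 17^4 ≡ 493, 17^8 ≡ 136, 17^16 ≡ 544, 17^32 ≡ 289.
35 = 32 + 2 + 1, so 17^35 ≡ 289·289·17 ≡ 527 (mod 561).
x_0 = 527.
x_1 = 527^2 mod 561 = 34.
x_2 = 34^2 mod 561 = 34.

34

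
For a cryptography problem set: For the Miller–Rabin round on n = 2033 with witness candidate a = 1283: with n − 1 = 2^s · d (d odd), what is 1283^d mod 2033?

1283

n − 1 = 2032 = 2^4 · 127, so s = 4 and d = 127.
Repeated squaring mod 2033: 1283^1 ≡ 1283, 1283^2 ≡ 1392, 1283^4 ≡ 215, 1283^8 ≡ 1499, 1283^16 ≡ 536, 1283^32 ≡ 643, 1283^64 ≡ 750.
127 = 64 + 32 + 16 + 8 + 4 + 2 + 1, so 1283^127 ≡ 750·643·536·1499·215·1392·1283 ≡ 1283 (mod 2033).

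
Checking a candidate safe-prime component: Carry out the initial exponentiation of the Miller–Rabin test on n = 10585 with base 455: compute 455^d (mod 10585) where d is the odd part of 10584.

n − 1 = 10584 = 2^3 · 1323, so s = 3 and d = 1323.
By repeated squaring, 455^1323 ≡ 1190 (mod 10585).

1190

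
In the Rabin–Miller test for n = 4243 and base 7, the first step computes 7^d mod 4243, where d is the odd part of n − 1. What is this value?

4242

n − 1 = 4242 = 2^1 · 2121, so s = 1 and d = 2121.
7^2121 mod 4243 = 4242.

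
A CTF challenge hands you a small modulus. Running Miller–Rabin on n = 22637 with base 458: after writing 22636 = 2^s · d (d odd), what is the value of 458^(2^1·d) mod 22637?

n − 1 = 22636 = 2^2 · 5659, so s = 2 and d = 5659.
x_0 = 458^5659 mod 22637 = 1.
x_1 = 1^2 mod 22637 = 1.

1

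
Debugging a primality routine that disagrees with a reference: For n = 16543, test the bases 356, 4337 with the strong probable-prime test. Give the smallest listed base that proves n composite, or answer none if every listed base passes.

n − 1 = 16542 = 2^1 · 8271, so s = 1 and d = 8271.
Base 356: x_0 = 356^8271 mod 16543 = 15479. x_0 ∉ {1, 16542} and s = 1, so 356 is a Miller–Rabin witness and 16543 is composite.
Base 4337: x_0 = 4337^8271 mod 16543 = 5729. x_0 ∉ {1, 16542} and s = 1, so 4337 is a Miller–Rabin witness and 16543 is composite.
The smallest witness among the given bases is 356.

356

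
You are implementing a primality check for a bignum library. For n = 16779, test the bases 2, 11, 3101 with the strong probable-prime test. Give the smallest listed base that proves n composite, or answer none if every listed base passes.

2

n − 1 = 16778 = 2^1 · 8389, so s = 1 and d = 8389.
Base 2: x_0 = 2^8389 mod 16779 = 2480. x_0 ∉ {1, 16778} and s = 1, so 2 is a Miller–Rabin witness and 16779 is composite.
Base 11: x_0 = 11^8389 mod 16779 = 10091. x_0 ∉ {1, 16778} and s = 1, so 11 is a Miller–Rabin witness and 16779 is composite.
Base 3101: x_0 = 3101^8389 mod 16779 = 7049. x_0 ∉ {1, 16778} and s = 1, so 3101 is a Miller–Rabin witness and 16779 is composite.
The smallest witness among the given bases is 2.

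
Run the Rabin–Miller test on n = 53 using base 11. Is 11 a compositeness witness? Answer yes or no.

no

n − 1 = 52 = 2^2 · 13, so s = 2 and d = 13.
x_0 = 11^13 mod 53 = 52.
x_0 = 52 ≡ −1, so 11 is not a witness.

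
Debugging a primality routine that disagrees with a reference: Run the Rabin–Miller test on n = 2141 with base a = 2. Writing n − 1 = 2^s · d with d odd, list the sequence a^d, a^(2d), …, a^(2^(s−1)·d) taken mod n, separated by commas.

n − 1 = 2140 = 2^2 · 535, so s = 2 and d = 535.
x_0 = 2^535 mod 2141 = 419.
x_1 = 419^2 mod 2141 = 2140.

419, 2140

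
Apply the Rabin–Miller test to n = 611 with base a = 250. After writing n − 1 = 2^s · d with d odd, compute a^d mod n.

n − 1 = 610 = 2^1 · 305, so s = 1 and d = 305.
Repeated squaring mod 611: 250^1 ≡ 250, 250^2 ≡ 178, 250^4 ≡ 523, 250^8 ≡ 412, 250^16 ≡ 497, 250^32 ≡ 165, 250^64 ≡ 341, 250^128 ≡ 191, 250^256 ≡ 432.
305 = 256 + 32 + 16 + 1, so 250^305 ≡ 432·165·497·250 ≡ 295 (mod 611).

295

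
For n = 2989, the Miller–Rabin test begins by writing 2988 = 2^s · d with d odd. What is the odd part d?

Halving: 2988 → 1494 → 747; 747 is odd.
So 2988 = 2^2 · 747.

747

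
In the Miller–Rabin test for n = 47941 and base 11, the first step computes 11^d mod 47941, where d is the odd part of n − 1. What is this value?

n − 1 = 47940 = 2^2 · 11985, so s = 2 and d = 11985.
11^11985 mod 47941 = 12088.

12088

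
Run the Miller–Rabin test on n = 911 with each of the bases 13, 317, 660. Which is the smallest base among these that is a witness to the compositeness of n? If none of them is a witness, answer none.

n − 1 = 910 = 2^1 · 455, so s = 1 and d = 455.
Base 13: x_0 = 13^455 mod 911 = 1. x_0 = 1, so 13 is not a witness.
Base 317: x_0 = 317^455 mod 911 = 1. x_0 = 1, so 317 is not a witness.
Base 660: x_0 = 660^455 mod 911 = 910. x_0 = 910 ≡ −1, so 660 is not a witness.
No listed base is a witness for 911.

none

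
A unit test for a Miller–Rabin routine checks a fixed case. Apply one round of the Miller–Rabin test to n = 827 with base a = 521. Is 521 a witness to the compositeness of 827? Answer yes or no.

no

n − 1 = 826 = 2^1 · 413, so s = 1 and d = 413.
x_0 = 521^413 mod 827 = 826.
x_0 = 826 ≡ −1, so 521 is not a witness.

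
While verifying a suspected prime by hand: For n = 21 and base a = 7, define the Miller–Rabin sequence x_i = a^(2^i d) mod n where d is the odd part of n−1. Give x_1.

7

n − 1 = 20 = 2^2 · 5, so s = 2 and d = 5.
x_0 = 7^5 mod 21 = 7.
x_1 = 7^2 mod 21 = 7.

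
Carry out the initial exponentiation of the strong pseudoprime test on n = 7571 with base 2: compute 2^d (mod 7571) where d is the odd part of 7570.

7377

n − 1 = 7570 = 2^1 · 3785, so s = 1 and d = 3785.
2^3785 mod 7571 = 7377.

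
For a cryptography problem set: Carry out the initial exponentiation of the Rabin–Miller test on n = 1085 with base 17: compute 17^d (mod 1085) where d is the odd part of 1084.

n − 1 = 1084 = 2^2 · 271, so s = 2 and d = 271.
Repeated squaring mod 1085: 17^1 ≡ 17, 17^2 ≡ 289, 17^4 ≡ 1061, 17^8 ≡ 576, 17^16 ≡ 851, 17^32 ≡ 506, 17^64 ≡ 1061, 17^128 ≡ 576, 17^256 ≡ 851.
271 = 256 + 8 + 4 + 2 + 1, so 17^271 ≡ 851·576·1061·289·17 ≡ 668 (mod 1085).

668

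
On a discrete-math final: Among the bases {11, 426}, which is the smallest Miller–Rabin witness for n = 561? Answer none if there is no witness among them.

11

n − 1 = 560 = 2^4 · 35, so s = 4 and d = 35.
Base 11: x_0 = 11^35 mod 561 = 209. x_0 is neither 1 nor 560, so continue squaring. x_1 = 209^2 mod 561 = 484. x_2 = 484^2 mod 561 = 319. x_3 = 319^2 mod 561 = 220. Reached i = s−1 = 3 without hitting −1: 11 is a Miller–Rabin witness and 561 is composite.
Base 426: x_0 = 426^35 mod 561 = 120. x_0 is neither 1 nor 560, so continue squaring. x_1 = 120^2 mod 561 = 375. x_2 = 375^2 mod 561 = 375. x_3 = 375^2 mod 561 = 375. Reached i = s−1 = 3 without hitting −1: 426 is a Miller–Rabin witness and 561 is composite.
The smallest witness among the given bases is 11.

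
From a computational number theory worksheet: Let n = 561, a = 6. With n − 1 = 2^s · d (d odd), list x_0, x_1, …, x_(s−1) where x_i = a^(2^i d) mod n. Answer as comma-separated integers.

318, 144, 540, 441

n − 1 = 560 = 2^4 · 35, so s = 4 and d = 35.
x_0 = 6^35 mod 561 = 318.
x_1 = 318^2 mod 561 = 144.
x_2 = 144^2 mod 561 = 540.
x_3 = 540^2 mod 561 = 441.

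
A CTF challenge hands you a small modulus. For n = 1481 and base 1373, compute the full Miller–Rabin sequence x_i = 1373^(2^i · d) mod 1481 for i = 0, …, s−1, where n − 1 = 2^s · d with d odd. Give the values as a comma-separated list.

n − 1 = 1480 = 2^3 · 185, so s = 3 and d = 185.
x_0 = 1373^185 mod 1481 = 511.
x_1 = 511^2 mod 1481 = 465.
x_2 = 465^2 mod 1481 = 1480.

511, 465, 1480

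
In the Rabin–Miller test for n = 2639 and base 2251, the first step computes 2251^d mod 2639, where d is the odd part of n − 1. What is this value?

n − 1 = 2638 = 2^1 · 1319, so s = 1 and d = 1319.
2251^1319 mod 2639 = 1801.

1801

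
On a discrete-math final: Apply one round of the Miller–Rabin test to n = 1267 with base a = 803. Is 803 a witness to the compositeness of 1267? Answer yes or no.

n − 1 = 1266 = 2^1 · 633, so s = 1 and d = 633.
x_0 = 803^633 mod 1267 = 538.
x_0 ∉ {1, 1266} and s = 1, so 803 is a Miller–Rabin witness and 1267 is composite.

yes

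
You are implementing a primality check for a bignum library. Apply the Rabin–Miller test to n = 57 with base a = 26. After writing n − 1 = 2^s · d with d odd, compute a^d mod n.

26

n − 1 = 56 = 2^3 · 7, so s = 3 and d = 7.
Repeated squaring mod 57: 26^1 ≡ 26, 26^2 ≡ 49, 26^4 ≡ 7.
7 = 4 + 2 + 1, so 26^7 ≡ 7·49·26 ≡ 26 (mod 57).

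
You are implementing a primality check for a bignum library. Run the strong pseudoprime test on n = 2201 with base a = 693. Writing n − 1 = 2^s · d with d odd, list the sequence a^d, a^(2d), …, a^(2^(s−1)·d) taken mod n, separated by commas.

n − 1 = 2200 = 2^3 · 275, so s = 3 and d = 275.
x_0 = 693^275 mod 2201 = 285.
x_1 = 285^2 mod 2201 = 1989.
x_2 = 1989^2 mod 2201 = 924.

285, 1989, 924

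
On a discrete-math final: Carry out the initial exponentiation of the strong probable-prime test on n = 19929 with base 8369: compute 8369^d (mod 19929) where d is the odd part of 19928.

725

n − 1 = 19928 = 2^3 · 2491, so s = 3 and d = 2491.
8369^2491 mod 19929 = 725.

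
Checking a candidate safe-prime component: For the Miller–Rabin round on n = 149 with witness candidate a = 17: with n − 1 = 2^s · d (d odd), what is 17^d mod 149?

n − 1 = 148 = 2^2 · 37, so s = 2 and d = 37.
Repeated squaring mod 149: 17^1 ≡ 17, 17^2 ≡ 140, 17^4 ≡ 81, 17^8 ≡ 5, 17^16 ≡ 25, 17^32 ≡ 29.
37 = 32 + 4 + 1, so 17^37 ≡ 29·81·17 ≡ 1 (mod 149).

1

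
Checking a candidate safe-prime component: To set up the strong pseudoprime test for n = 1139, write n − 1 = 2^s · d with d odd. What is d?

Halving: 1138 → 569; 569 is odd.
So 1138 = 2^1 · 569.

569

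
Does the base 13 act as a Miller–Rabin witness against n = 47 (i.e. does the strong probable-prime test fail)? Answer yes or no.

n − 1 = 46 = 2^1 · 23, so s = 1 and d = 23.
Repeated squaring mod 47: 13^1 ≡ 13, 13^2 ≡ 28, 13^4 ≡ 32, 13^8 ≡ 37, 13^16 ≡ 6.
23 = 16 + 4 + 2 + 1, so 13^23 ≡ 6·32·28·13 ≡ 46 (mod 47).
x_0 = 13^23 mod 47 = 46.
x_0 = 46 ≡ −1, so 13 is not a witness.

no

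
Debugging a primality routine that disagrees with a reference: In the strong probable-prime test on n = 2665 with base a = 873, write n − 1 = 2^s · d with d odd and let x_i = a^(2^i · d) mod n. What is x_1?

n − 1 = 2664 = 2^3 · 333, so s = 3 and d = 333.
By repeated squaring, 873^333 ≡ 1448 (mod 2665).
x_0 = 1448.
x_1 = 1448^2 mod 2665 = 2014.

2014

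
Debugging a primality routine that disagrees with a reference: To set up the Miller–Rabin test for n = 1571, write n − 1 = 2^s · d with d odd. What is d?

785

Halving: 1570 → 785; 785 is odd.
So 1570 = 2^1 · 785.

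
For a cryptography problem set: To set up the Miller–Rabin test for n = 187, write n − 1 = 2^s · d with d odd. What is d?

Halving: 186 → 93; 93 is odd.
So 186 = 2^1 · 93.

93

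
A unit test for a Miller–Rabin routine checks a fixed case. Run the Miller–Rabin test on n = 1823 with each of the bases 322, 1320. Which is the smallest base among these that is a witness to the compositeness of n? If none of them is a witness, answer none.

n − 1 = 1822 = 2^1 · 911, so s = 1 and d = 911.
Base 322: x_0 = 322^911 mod 1823 = 1822. x_0 = 1822 ≡ −1, so 322 is not a witness.
Base 1320: x_0 = 1320^911 mod 1823 = 1822. x_0 = 1822 ≡ −1, so 1320 is not a witness.
No listed base is a witness for 1823.

none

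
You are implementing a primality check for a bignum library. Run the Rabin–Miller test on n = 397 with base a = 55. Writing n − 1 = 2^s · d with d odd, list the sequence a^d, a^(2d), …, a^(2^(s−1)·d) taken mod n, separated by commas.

n − 1 = 396 = 2^2 · 99, so s = 2 and d = 99.
x_0 = 55^99 mod 397 = 334.
x_1 = 334^2 mod 397 = 396.

334, 396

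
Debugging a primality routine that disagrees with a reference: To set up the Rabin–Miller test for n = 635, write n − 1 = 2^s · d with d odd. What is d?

Halving: 634 → 317; 317 is odd.
So 634 = 2^1 · 317.

317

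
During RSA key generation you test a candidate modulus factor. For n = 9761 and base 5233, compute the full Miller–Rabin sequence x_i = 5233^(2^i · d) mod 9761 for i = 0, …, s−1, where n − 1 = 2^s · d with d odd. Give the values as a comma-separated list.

1310, 7925, 3351, 4051, 2360

n − 1 = 9760 = 2^5 · 305, so s = 5 and d = 305.
x_0 = 5233^305 mod 9761 = 1310.
x_1 = 1310^2 mod 9761 = 7925.
x_2 = 7925^2 mod 9761 = 3351.
x_3 = 3351^2 mod 9761 = 4051.
x_4 = 4051^2 mod 9761 = 2360.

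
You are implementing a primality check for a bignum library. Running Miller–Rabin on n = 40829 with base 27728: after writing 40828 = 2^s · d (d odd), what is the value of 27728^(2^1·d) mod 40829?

n − 1 = 40828 = 2^2 · 10207, so s = 2 and d = 10207.
Repeated squaring mod 40829: 27728^1 ≡ 27728, 27728^2 ≡ 31914, 27728^4 ≡ 23991, 27728^8 ≡ 1668, 27728^16 ≡ 5852, 27728^32 ≡ 31202, 27728^64 ≡ 38128, 27728^128 ≡ 27839, 27728^256 ≡ 34672, 27728^512 ≡ 19337, 27728^1024 ≡ 7587, 27728^2048 ≡ 34508, 27728^4096 ≡ 24279, 27728^8192 ≡ 21568.
10207 = 8192 + 1024 + 512 + 256 + 128 + 64 + 16 + 8 + 4 + 2 + 1, so 27728^10207 ≡ 21568·7587·19337·34672·27839·38128·5852·1668·23991·31914·27728 ≡ 16372 (mod 40829).
x_0 = 16372.
x_1 = 16372^2 mod 40829 = 40828.

40828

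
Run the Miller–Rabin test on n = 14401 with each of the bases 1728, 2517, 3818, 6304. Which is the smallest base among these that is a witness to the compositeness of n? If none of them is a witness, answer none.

none

n − 1 = 14400 = 2^6 · 225, so s = 6 and d = 225.
Base 1728: x_0 = 1728^225 mod 14401 = 358. x_0 is neither 1 nor 14400, so continue squaring. x_1 = 358^2 mod 14401 = 12956. x_2 = 12956^2 mod 14401 = 14281. x_3 = 14281^2 mod 14401 = 14400. x_3 ≡ −1, so 1728 is not a witness.
Base 2517: x_0 = 2517^225 mod 14401 = 378. x_0 is neither 1 nor 14400, so continue squaring. x_1 = 378^2 mod 14401 = 13275. x_2 = 13275^2 mod 14401 = 588. x_3 = 588^2 mod 14401 = 120. x_4 = 120^2 mod 14401 = 14400. x_4 ≡ −1, so 2517 is not a witness.
Base 3818: x_0 = 3818^225 mod 14401 = 8196. x_0 is neither 1 nor 14400, so continue squaring. x_1 = 8196^2 mod 14401 = 8152. x_2 = 8152^2 mod 14401 = 8890. x_3 = 8890^2 mod 14401 = 13813. x_4 = 13813^2 mod 14401 = 120. x_5 = 120^2 mod 14401 = 14400. x_5 ≡ −1, so 3818 is not a witness.
Base 6304: x_0 = 6304^225 mod 14401 = 8088. x_0 is neither 1 nor 14400, so continue squaring. x_1 = 8088^2 mod 14401 = 6402. x_2 = 6402^2 mod 14401 = 358. x_3 = 358^2 mod 14401 = 12956. x_4 = 12956^2 mod 14401 = 14281. x_5 = 14281^2 mod 14401 = 14400. x_5 ≡ −1, so 6304 is not a witness.
No listed base is a witness for 14401.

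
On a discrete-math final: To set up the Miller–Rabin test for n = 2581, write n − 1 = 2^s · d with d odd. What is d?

Halving: 2580 → 1290 → 645; 645 is odd.
So 2580 = 2^2 · 645.

645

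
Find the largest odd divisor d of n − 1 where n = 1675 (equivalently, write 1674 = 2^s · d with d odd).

Halving: 1674 → 837; 837 is odd.
So 1674 = 2^1 · 837.

837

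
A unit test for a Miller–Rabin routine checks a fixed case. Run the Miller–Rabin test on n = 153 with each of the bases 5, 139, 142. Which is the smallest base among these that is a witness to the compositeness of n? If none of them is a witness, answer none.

5

n − 1 = 152 = 2^3 · 19, so s = 3 and d = 19.
Base 5: x_0 = 5^19 mod 153 = 23. x_0 is neither 1 nor 152, so continue squaring. x_1 = 23^2 mod 153 = 70. x_2 = 70^2 mod 153 = 4. Reached i = s−1 = 2 without hitting −1: 5 is a Miller–Rabin witness and 153 is composite.
Base 139: x_0 = 139^19 mod 153 = 112. x_0 is neither 1 nor 152, so continue squaring. x_1 = 112^2 mod 153 = 151. x_2 = 151^2 mod 153 = 4. Reached i = s−1 = 2 without hitting −1: 139 is a Miller–Rabin witness and 153 is composite.
Base 142: x_0 = 142^19 mod 153 = 97. x_0 is neither 1 nor 152, so continue squaring. x_1 = 97^2 mod 153 = 76. x_2 = 76^2 mod 153 = 115. Reached i = s−1 = 2 without hitting −1: 142 is a Miller–Rabin witness and 153 is composite.
The smallest witness among the given bases is 5.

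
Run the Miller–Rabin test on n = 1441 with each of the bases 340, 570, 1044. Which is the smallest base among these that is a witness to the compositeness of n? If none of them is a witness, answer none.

n − 1 = 1440 = 2^5 · 45, so s = 5 and d = 45.
Base 340: x_0 = 340^45 mod 1441 = 1440. x_0 = 1440 ≡ −1, so 340 is not a witness.
Base 570: x_0 = 570^45 mod 1441 = 870. x_0 is neither 1 nor 1440, so continue squaring. x_1 = 870^2 mod 1441 = 375. x_2 = 375^2 mod 1441 = 848. x_3 = 848^2 mod 1441 = 45. x_4 = 45^2 mod 1441 = 584. Reached i = s−1 = 4 without hitting −1: 570 is a Miller–Rabin witness and 1441 is composite.
Base 1044: x_0 = 1044^45 mod 1441 = 747. x_0 is neither 1 nor 1440, so continue squaring. x_1 = 747^2 mod 1441 = 342. x_2 = 342^2 mod 1441 = 243. x_3 = 243^2 mod 1441 = 1409. x_4 = 1409^2 mod 1441 = 1024. Reached i = s−1 = 4 without hitting −1: 1044 is a Miller–Rabin witness and 1441 is composite.
The smallest witness among the given bases is 570.

570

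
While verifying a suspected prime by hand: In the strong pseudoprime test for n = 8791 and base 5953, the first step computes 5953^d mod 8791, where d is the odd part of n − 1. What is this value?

4205

n − 1 = 8790 = 2^1 · 4395, so s = 1 and d = 4395.
Repeated squaring mod 8791: 5953^1 ≡ 5953, 5953^2 ≡ 1688, 5953^4 ≡ 1060, 5953^8 ≡ 7143, 5953^16 ≡ 8276, 5953^32 ≡ 1495, 5953^64 ≡ 2111, 5953^128 ≡ 8075, 5953^256 ≡ 2778, 5953^512 ≡ 7577, 5953^1024 ≡ 5699, 5953^2048 ≡ 4647, 5953^4096 ≡ 3913.
4395 = 4096 + 256 + 32 + 8 + 2 + 1, so 5953^4395 ≡ 3913·2778·1495·7143·1688·5953 ≡ 4205 (mod 8791).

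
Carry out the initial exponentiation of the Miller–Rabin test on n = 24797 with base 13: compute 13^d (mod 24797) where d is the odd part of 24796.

11618

n − 1 = 24796 = 2^2 · 6199, so s = 2 and d = 6199.
Repeated squaring mod 24797: 13^1 ≡ 13, 13^2 ≡ 169, 13^4 ≡ 3764, 13^8 ≡ 8609, 13^16 ≡ 21445, 13^32 ≡ 2863, 13^64 ≡ 13759, 13^128 ≡ 9783, 13^256 ≡ 15466, 13^512 ≡ 5294, 13^1024 ≡ 5826, 13^2048 ≡ 19980, 13^4096 ≡ 18294.
6199 = 4096 + 2048 + 32 + 16 + 4 + 2 + 1, so 13^6199 ≡ 18294·19980·2863·21445·3764·169·13 ≡ 11618 (mod 24797).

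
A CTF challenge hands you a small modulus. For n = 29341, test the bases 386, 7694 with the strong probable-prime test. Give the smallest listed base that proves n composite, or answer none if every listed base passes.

n − 1 = 29340 = 2^2 · 7335, so s = 2 and d = 7335.
Base 386: x_0 = 386^7335 mod 29341 = 1. x_0 = 1, so 386 is not a witness.
Base 7694: x_0 = 7694^7335 mod 29341 = 2917. x_0 is neither 1 nor 29340, so continue squaring. x_1 = 2917^2 mod 29341 = 29340. x_1 ≡ −1, so 7694 is not a witness.
No listed base is a witness for 29341.

none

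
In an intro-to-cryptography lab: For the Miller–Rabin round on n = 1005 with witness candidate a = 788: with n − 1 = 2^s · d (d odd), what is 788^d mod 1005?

902

n − 1 = 1004 = 2^2 · 251, so s = 2 and d = 251.
788^251 mod 1005 = 902.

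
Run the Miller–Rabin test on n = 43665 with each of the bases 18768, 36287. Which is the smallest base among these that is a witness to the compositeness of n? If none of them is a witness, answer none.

n − 1 = 43664 = 2^4 · 2729, so s = 4 and d = 2729.
Base 18768: x_0 = 18768^2729 mod 43665 = 42603. x_0 is neither 1 nor 43664, so continue squaring. x_1 = 42603^2 mod 43665 = 36219. x_2 = 36219^2 mod 43665 = 32031. x_3 = 32031^2 mod 43665 = 32121. Reached i = s−1 = 3 without hitting −1: 18768 is a Miller–Rabin witness and 43665 is composite.
Base 36287: x_0 = 36287^2729 mod 43665 = 6047. x_0 is neither 1 nor 43664, so continue squaring. x_1 = 6047^2 mod 43665 = 18604. x_2 = 18604^2 mod 43665 = 20026. x_3 = 20026^2 mod 43665 = 21316. Reached i = s−1 = 3 without hitting −1: 36287 is a Miller–Rabin witness and 43665 is composite.
The smallest witness among the given bases is 18768.

18768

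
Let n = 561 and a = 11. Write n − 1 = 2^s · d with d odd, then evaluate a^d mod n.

209

n − 1 = 560 = 2^4 · 35, so s = 4 and d = 35.
Repeated squaring mod 561: 11^1 ≡ 11, 11^2 ≡ 121, 11^4 ≡ 55, 11^8 ≡ 220, 11^16 ≡ 154, 11^32 ≡ 154.
35 = 32 + 2 + 1, so 11^35 ≡ 154·121·11 ≡ 209 (mod 561).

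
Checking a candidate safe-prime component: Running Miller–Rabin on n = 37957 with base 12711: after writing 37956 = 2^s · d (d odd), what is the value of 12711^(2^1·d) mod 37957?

n − 1 = 37956 = 2^2 · 9489, so s = 2 and d = 9489.
x_0 = 12711^9489 mod 37957 = 26777.
x_1 = 26777^2 mod 37957 = 37956.

37956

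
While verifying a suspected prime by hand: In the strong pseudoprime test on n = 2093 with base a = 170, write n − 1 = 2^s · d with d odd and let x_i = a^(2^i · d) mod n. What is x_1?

1964

n − 1 = 2092 = 2^2 · 523, so s = 2 and d = 523.
x_0 = 170^523 mod 2093 = 716.
x_1 = 716^2 mod 2093 = 1964.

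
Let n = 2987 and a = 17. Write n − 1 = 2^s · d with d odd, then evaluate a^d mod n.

2424

n − 1 = 2986 = 2^1 · 1493, so s = 1 and d = 1493.
17^1493 mod 2987 = 2424.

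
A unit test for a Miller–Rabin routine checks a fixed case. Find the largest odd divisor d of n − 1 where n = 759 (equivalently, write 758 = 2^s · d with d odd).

Halving: 758 → 379; 379 is odd.
So 758 = 2^1 · 379.

379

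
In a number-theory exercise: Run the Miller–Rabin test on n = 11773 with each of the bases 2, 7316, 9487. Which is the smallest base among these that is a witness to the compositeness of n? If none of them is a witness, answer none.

n − 1 = 11772 = 2^2 · 2943, so s = 2 and d = 2943.
Base 2: x_0 = 2^2943 mod 11773 = 4095. x_0 is neither 1 nor 11772, so continue squaring. x_1 = 4095^2 mod 11773 = 4273. Reached i = s−1 = 1 without hitting −1: 2 is a Miller–Rabin witness and 11773 is composite.
Base 7316: x_0 = 7316^2943 mod 11773 = 5914. x_0 is neither 1 nor 11772, so continue squaring. x_1 = 5914^2 mod 11773 = 9586. Reached i = s−1 = 1 without hitting −1: 7316 is a Miller–Rabin witness and 11773 is composite.
Base 9487: x_0 = 9487^2943 mod 11773 = 5562. x_0 is neither 1 nor 11772, so continue squaring. x_1 = 5562^2 mod 11773 = 8173. Reached i = s−1 = 1 without hitting −1: 9487 is a Miller–Rabin witness and 11773 is composite.
The smallest witness among the given bases is 2.

2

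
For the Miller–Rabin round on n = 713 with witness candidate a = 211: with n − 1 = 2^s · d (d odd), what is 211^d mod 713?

n − 1 = 712 = 2^3 · 89, so s = 3 and d = 89.
Repeated squaring mod 713: 211^1 ≡ 211, 211^2 ≡ 315, 211^4 ≡ 118, 211^8 ≡ 377, 211^16 ≡ 242, 211^32 ≡ 98, 211^64 ≡ 335.
89 = 64 + 16 + 8 + 1, so 211^89 ≡ 335·242·377·211 ≡ 625 (mod 713).

625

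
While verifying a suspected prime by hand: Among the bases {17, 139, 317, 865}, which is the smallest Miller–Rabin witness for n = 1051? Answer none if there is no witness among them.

none

n − 1 = 1050 = 2^1 · 525, so s = 1 and d = 525.
Base 17: x_0 = 17^525 mod 1051 = 1050. x_0 = 1050 ≡ −1, so 17 is not a witness.
Base 139: x_0 = 139^525 mod 1051 = 1050. x_0 = 1050 ≡ −1, so 139 is not a witness.
Base 317: x_0 = 317^525 mod 1051 = 1. x_0 = 1, so 317 is not a witness.
Base 865: x_0 = 865^525 mod 1051 = 1. x_0 = 1, so 865 is not a witness.
No listed base is a witness for 1051.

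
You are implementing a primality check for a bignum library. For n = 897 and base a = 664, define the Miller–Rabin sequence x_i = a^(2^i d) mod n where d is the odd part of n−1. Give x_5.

n − 1 = 896 = 2^7 · 7, so s = 7 and d = 7.
x_0 = 664^7 mod 897 = 274.
x_1 = 274^2 mod 897 = 625.
x_2 = 625^2 mod 897 = 430.
x_3 = 430^2 mod 897 = 118.
x_4 = 118^2 mod 897 = 469.
x_5 = 469^2 mod 897 = 196.

196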